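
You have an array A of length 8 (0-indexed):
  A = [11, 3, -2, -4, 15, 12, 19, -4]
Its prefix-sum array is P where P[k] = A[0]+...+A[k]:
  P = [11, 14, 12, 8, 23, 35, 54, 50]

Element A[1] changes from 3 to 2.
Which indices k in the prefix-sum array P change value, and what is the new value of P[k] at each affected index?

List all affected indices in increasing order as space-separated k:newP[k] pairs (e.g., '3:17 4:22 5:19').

Answer: 1:13 2:11 3:7 4:22 5:34 6:53 7:49

Derivation:
P[k] = A[0] + ... + A[k]
P[k] includes A[1] iff k >= 1
Affected indices: 1, 2, ..., 7; delta = -1
  P[1]: 14 + -1 = 13
  P[2]: 12 + -1 = 11
  P[3]: 8 + -1 = 7
  P[4]: 23 + -1 = 22
  P[5]: 35 + -1 = 34
  P[6]: 54 + -1 = 53
  P[7]: 50 + -1 = 49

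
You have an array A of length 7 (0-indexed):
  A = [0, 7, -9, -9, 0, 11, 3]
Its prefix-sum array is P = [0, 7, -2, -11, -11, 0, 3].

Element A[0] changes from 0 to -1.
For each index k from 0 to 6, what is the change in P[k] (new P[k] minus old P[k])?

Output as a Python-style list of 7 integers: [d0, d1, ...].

Answer: [-1, -1, -1, -1, -1, -1, -1]

Derivation:
Element change: A[0] 0 -> -1, delta = -1
For k < 0: P[k] unchanged, delta_P[k] = 0
For k >= 0: P[k] shifts by exactly -1
Delta array: [-1, -1, -1, -1, -1, -1, -1]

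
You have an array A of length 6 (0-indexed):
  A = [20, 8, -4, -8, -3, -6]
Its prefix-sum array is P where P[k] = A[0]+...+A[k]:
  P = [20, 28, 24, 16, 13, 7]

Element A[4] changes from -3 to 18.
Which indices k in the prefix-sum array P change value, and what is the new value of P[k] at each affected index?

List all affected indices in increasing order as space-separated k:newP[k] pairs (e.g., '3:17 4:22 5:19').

Answer: 4:34 5:28

Derivation:
P[k] = A[0] + ... + A[k]
P[k] includes A[4] iff k >= 4
Affected indices: 4, 5, ..., 5; delta = 21
  P[4]: 13 + 21 = 34
  P[5]: 7 + 21 = 28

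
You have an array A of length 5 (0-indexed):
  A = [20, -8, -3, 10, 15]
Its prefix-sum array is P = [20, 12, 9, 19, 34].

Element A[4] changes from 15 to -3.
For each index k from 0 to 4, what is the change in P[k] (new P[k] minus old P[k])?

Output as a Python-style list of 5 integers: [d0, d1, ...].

Answer: [0, 0, 0, 0, -18]

Derivation:
Element change: A[4] 15 -> -3, delta = -18
For k < 4: P[k] unchanged, delta_P[k] = 0
For k >= 4: P[k] shifts by exactly -18
Delta array: [0, 0, 0, 0, -18]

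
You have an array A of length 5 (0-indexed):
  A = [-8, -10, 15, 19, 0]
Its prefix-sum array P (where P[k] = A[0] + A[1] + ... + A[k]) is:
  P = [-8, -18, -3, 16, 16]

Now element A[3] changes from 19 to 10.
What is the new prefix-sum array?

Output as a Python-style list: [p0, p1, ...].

Answer: [-8, -18, -3, 7, 7]

Derivation:
Change: A[3] 19 -> 10, delta = -9
P[k] for k < 3: unchanged (A[3] not included)
P[k] for k >= 3: shift by delta = -9
  P[0] = -8 + 0 = -8
  P[1] = -18 + 0 = -18
  P[2] = -3 + 0 = -3
  P[3] = 16 + -9 = 7
  P[4] = 16 + -9 = 7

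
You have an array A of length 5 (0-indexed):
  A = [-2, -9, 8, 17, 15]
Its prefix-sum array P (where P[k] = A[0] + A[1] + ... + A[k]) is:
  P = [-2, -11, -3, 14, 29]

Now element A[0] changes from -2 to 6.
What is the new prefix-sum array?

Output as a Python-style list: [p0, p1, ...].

Change: A[0] -2 -> 6, delta = 8
P[k] for k < 0: unchanged (A[0] not included)
P[k] for k >= 0: shift by delta = 8
  P[0] = -2 + 8 = 6
  P[1] = -11 + 8 = -3
  P[2] = -3 + 8 = 5
  P[3] = 14 + 8 = 22
  P[4] = 29 + 8 = 37

Answer: [6, -3, 5, 22, 37]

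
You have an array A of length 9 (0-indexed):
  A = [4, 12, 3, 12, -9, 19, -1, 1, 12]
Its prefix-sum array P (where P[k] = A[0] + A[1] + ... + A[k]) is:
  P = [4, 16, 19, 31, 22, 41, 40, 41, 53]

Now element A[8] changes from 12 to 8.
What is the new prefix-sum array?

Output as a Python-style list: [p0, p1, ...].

Change: A[8] 12 -> 8, delta = -4
P[k] for k < 8: unchanged (A[8] not included)
P[k] for k >= 8: shift by delta = -4
  P[0] = 4 + 0 = 4
  P[1] = 16 + 0 = 16
  P[2] = 19 + 0 = 19
  P[3] = 31 + 0 = 31
  P[4] = 22 + 0 = 22
  P[5] = 41 + 0 = 41
  P[6] = 40 + 0 = 40
  P[7] = 41 + 0 = 41
  P[8] = 53 + -4 = 49

Answer: [4, 16, 19, 31, 22, 41, 40, 41, 49]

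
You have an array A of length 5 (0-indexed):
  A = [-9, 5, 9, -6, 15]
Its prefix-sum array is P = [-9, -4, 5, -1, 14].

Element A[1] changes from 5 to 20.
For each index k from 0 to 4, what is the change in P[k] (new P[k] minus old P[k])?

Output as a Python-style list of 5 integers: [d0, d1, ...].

Element change: A[1] 5 -> 20, delta = 15
For k < 1: P[k] unchanged, delta_P[k] = 0
For k >= 1: P[k] shifts by exactly 15
Delta array: [0, 15, 15, 15, 15]

Answer: [0, 15, 15, 15, 15]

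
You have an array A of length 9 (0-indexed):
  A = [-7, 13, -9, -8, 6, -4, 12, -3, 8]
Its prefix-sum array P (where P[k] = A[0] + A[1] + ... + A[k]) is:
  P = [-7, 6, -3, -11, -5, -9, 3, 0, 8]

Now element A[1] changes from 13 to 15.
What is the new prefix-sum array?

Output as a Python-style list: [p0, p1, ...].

Change: A[1] 13 -> 15, delta = 2
P[k] for k < 1: unchanged (A[1] not included)
P[k] for k >= 1: shift by delta = 2
  P[0] = -7 + 0 = -7
  P[1] = 6 + 2 = 8
  P[2] = -3 + 2 = -1
  P[3] = -11 + 2 = -9
  P[4] = -5 + 2 = -3
  P[5] = -9 + 2 = -7
  P[6] = 3 + 2 = 5
  P[7] = 0 + 2 = 2
  P[8] = 8 + 2 = 10

Answer: [-7, 8, -1, -9, -3, -7, 5, 2, 10]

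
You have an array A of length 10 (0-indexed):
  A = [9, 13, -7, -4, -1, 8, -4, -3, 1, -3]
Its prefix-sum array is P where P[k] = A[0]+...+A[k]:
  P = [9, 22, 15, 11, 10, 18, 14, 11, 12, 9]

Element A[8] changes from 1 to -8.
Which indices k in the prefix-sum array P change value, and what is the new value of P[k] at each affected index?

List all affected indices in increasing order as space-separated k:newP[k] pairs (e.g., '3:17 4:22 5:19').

P[k] = A[0] + ... + A[k]
P[k] includes A[8] iff k >= 8
Affected indices: 8, 9, ..., 9; delta = -9
  P[8]: 12 + -9 = 3
  P[9]: 9 + -9 = 0

Answer: 8:3 9:0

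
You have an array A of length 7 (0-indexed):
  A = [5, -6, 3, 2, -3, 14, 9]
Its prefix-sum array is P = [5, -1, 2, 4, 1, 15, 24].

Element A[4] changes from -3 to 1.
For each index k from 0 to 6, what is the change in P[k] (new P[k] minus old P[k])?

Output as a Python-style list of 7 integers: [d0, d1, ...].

Element change: A[4] -3 -> 1, delta = 4
For k < 4: P[k] unchanged, delta_P[k] = 0
For k >= 4: P[k] shifts by exactly 4
Delta array: [0, 0, 0, 0, 4, 4, 4]

Answer: [0, 0, 0, 0, 4, 4, 4]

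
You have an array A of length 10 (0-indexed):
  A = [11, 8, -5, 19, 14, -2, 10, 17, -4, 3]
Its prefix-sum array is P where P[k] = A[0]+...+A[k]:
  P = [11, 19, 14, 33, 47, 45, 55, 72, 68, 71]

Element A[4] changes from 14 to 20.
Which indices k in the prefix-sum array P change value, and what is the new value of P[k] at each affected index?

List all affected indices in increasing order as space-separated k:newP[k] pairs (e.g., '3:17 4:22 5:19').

P[k] = A[0] + ... + A[k]
P[k] includes A[4] iff k >= 4
Affected indices: 4, 5, ..., 9; delta = 6
  P[4]: 47 + 6 = 53
  P[5]: 45 + 6 = 51
  P[6]: 55 + 6 = 61
  P[7]: 72 + 6 = 78
  P[8]: 68 + 6 = 74
  P[9]: 71 + 6 = 77

Answer: 4:53 5:51 6:61 7:78 8:74 9:77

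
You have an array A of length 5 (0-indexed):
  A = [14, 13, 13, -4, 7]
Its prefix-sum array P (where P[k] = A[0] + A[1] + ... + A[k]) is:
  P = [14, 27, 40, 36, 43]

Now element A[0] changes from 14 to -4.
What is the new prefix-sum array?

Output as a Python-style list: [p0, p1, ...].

Answer: [-4, 9, 22, 18, 25]

Derivation:
Change: A[0] 14 -> -4, delta = -18
P[k] for k < 0: unchanged (A[0] not included)
P[k] for k >= 0: shift by delta = -18
  P[0] = 14 + -18 = -4
  P[1] = 27 + -18 = 9
  P[2] = 40 + -18 = 22
  P[3] = 36 + -18 = 18
  P[4] = 43 + -18 = 25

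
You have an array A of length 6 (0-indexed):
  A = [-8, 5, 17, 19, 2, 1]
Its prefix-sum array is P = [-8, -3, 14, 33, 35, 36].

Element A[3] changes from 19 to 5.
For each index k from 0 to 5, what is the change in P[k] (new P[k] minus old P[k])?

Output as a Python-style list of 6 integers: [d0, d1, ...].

Answer: [0, 0, 0, -14, -14, -14]

Derivation:
Element change: A[3] 19 -> 5, delta = -14
For k < 3: P[k] unchanged, delta_P[k] = 0
For k >= 3: P[k] shifts by exactly -14
Delta array: [0, 0, 0, -14, -14, -14]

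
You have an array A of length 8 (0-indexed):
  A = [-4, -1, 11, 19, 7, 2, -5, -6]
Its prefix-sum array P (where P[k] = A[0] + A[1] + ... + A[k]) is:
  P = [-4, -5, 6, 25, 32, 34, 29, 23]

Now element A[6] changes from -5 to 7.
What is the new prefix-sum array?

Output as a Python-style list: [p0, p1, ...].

Answer: [-4, -5, 6, 25, 32, 34, 41, 35]

Derivation:
Change: A[6] -5 -> 7, delta = 12
P[k] for k < 6: unchanged (A[6] not included)
P[k] for k >= 6: shift by delta = 12
  P[0] = -4 + 0 = -4
  P[1] = -5 + 0 = -5
  P[2] = 6 + 0 = 6
  P[3] = 25 + 0 = 25
  P[4] = 32 + 0 = 32
  P[5] = 34 + 0 = 34
  P[6] = 29 + 12 = 41
  P[7] = 23 + 12 = 35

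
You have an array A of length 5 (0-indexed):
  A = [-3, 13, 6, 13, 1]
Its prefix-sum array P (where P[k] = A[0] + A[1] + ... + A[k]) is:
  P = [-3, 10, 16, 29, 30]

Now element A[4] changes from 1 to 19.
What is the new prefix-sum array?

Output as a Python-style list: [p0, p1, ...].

Answer: [-3, 10, 16, 29, 48]

Derivation:
Change: A[4] 1 -> 19, delta = 18
P[k] for k < 4: unchanged (A[4] not included)
P[k] for k >= 4: shift by delta = 18
  P[0] = -3 + 0 = -3
  P[1] = 10 + 0 = 10
  P[2] = 16 + 0 = 16
  P[3] = 29 + 0 = 29
  P[4] = 30 + 18 = 48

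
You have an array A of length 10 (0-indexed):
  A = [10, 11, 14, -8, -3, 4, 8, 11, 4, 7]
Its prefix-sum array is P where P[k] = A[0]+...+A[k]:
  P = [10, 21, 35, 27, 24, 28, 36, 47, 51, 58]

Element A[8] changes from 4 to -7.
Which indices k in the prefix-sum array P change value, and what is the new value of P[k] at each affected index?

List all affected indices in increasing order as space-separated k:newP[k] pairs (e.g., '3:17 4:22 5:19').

Answer: 8:40 9:47

Derivation:
P[k] = A[0] + ... + A[k]
P[k] includes A[8] iff k >= 8
Affected indices: 8, 9, ..., 9; delta = -11
  P[8]: 51 + -11 = 40
  P[9]: 58 + -11 = 47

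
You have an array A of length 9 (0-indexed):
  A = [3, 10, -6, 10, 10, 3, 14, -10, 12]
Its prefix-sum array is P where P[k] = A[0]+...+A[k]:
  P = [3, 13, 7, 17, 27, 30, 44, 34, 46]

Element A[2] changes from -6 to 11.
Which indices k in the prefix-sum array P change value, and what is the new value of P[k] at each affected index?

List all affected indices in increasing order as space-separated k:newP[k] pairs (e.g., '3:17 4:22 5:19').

Answer: 2:24 3:34 4:44 5:47 6:61 7:51 8:63

Derivation:
P[k] = A[0] + ... + A[k]
P[k] includes A[2] iff k >= 2
Affected indices: 2, 3, ..., 8; delta = 17
  P[2]: 7 + 17 = 24
  P[3]: 17 + 17 = 34
  P[4]: 27 + 17 = 44
  P[5]: 30 + 17 = 47
  P[6]: 44 + 17 = 61
  P[7]: 34 + 17 = 51
  P[8]: 46 + 17 = 63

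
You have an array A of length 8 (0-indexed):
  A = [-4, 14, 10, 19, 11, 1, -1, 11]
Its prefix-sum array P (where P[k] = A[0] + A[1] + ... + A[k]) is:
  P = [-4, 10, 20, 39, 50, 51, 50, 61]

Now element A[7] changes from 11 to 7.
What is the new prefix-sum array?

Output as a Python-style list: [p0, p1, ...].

Answer: [-4, 10, 20, 39, 50, 51, 50, 57]

Derivation:
Change: A[7] 11 -> 7, delta = -4
P[k] for k < 7: unchanged (A[7] not included)
P[k] for k >= 7: shift by delta = -4
  P[0] = -4 + 0 = -4
  P[1] = 10 + 0 = 10
  P[2] = 20 + 0 = 20
  P[3] = 39 + 0 = 39
  P[4] = 50 + 0 = 50
  P[5] = 51 + 0 = 51
  P[6] = 50 + 0 = 50
  P[7] = 61 + -4 = 57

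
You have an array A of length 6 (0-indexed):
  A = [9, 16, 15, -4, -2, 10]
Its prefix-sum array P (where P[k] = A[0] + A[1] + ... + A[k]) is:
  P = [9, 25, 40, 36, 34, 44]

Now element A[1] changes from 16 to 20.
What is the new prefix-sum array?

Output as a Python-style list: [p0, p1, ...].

Answer: [9, 29, 44, 40, 38, 48]

Derivation:
Change: A[1] 16 -> 20, delta = 4
P[k] for k < 1: unchanged (A[1] not included)
P[k] for k >= 1: shift by delta = 4
  P[0] = 9 + 0 = 9
  P[1] = 25 + 4 = 29
  P[2] = 40 + 4 = 44
  P[3] = 36 + 4 = 40
  P[4] = 34 + 4 = 38
  P[5] = 44 + 4 = 48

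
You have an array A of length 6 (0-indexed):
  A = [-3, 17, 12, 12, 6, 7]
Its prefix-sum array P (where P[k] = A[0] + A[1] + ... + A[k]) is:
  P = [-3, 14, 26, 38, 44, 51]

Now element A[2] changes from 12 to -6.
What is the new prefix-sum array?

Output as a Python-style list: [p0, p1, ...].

Answer: [-3, 14, 8, 20, 26, 33]

Derivation:
Change: A[2] 12 -> -6, delta = -18
P[k] for k < 2: unchanged (A[2] not included)
P[k] for k >= 2: shift by delta = -18
  P[0] = -3 + 0 = -3
  P[1] = 14 + 0 = 14
  P[2] = 26 + -18 = 8
  P[3] = 38 + -18 = 20
  P[4] = 44 + -18 = 26
  P[5] = 51 + -18 = 33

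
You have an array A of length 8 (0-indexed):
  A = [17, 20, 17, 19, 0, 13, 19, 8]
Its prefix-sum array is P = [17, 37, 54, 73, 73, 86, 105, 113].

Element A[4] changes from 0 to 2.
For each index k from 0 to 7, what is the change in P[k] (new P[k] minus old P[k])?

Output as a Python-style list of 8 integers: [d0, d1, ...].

Answer: [0, 0, 0, 0, 2, 2, 2, 2]

Derivation:
Element change: A[4] 0 -> 2, delta = 2
For k < 4: P[k] unchanged, delta_P[k] = 0
For k >= 4: P[k] shifts by exactly 2
Delta array: [0, 0, 0, 0, 2, 2, 2, 2]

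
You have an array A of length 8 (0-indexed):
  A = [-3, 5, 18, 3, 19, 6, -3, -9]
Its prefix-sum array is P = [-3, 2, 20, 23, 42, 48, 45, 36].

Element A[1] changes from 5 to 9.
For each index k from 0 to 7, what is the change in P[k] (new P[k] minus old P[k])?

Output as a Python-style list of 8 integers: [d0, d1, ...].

Element change: A[1] 5 -> 9, delta = 4
For k < 1: P[k] unchanged, delta_P[k] = 0
For k >= 1: P[k] shifts by exactly 4
Delta array: [0, 4, 4, 4, 4, 4, 4, 4]

Answer: [0, 4, 4, 4, 4, 4, 4, 4]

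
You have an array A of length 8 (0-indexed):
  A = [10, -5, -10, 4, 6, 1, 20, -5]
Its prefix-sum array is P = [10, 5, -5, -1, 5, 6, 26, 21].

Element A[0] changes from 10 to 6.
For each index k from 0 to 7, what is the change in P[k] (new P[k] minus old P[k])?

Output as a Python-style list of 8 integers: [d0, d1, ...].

Element change: A[0] 10 -> 6, delta = -4
For k < 0: P[k] unchanged, delta_P[k] = 0
For k >= 0: P[k] shifts by exactly -4
Delta array: [-4, -4, -4, -4, -4, -4, -4, -4]

Answer: [-4, -4, -4, -4, -4, -4, -4, -4]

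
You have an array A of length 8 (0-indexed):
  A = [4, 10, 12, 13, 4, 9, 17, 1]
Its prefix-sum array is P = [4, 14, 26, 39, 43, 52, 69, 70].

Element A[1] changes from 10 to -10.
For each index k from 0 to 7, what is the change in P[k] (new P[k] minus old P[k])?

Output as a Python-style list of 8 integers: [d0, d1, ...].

Element change: A[1] 10 -> -10, delta = -20
For k < 1: P[k] unchanged, delta_P[k] = 0
For k >= 1: P[k] shifts by exactly -20
Delta array: [0, -20, -20, -20, -20, -20, -20, -20]

Answer: [0, -20, -20, -20, -20, -20, -20, -20]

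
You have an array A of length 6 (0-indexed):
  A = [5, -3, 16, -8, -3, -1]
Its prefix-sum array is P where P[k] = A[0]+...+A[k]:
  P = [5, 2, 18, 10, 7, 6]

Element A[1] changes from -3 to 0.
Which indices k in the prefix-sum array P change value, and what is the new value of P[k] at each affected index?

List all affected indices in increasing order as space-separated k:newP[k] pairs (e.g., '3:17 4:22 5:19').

P[k] = A[0] + ... + A[k]
P[k] includes A[1] iff k >= 1
Affected indices: 1, 2, ..., 5; delta = 3
  P[1]: 2 + 3 = 5
  P[2]: 18 + 3 = 21
  P[3]: 10 + 3 = 13
  P[4]: 7 + 3 = 10
  P[5]: 6 + 3 = 9

Answer: 1:5 2:21 3:13 4:10 5:9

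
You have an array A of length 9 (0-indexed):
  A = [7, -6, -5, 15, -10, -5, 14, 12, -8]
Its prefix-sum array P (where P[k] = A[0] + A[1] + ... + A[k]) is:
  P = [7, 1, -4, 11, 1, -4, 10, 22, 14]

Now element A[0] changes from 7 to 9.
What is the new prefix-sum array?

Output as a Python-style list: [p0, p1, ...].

Answer: [9, 3, -2, 13, 3, -2, 12, 24, 16]

Derivation:
Change: A[0] 7 -> 9, delta = 2
P[k] for k < 0: unchanged (A[0] not included)
P[k] for k >= 0: shift by delta = 2
  P[0] = 7 + 2 = 9
  P[1] = 1 + 2 = 3
  P[2] = -4 + 2 = -2
  P[3] = 11 + 2 = 13
  P[4] = 1 + 2 = 3
  P[5] = -4 + 2 = -2
  P[6] = 10 + 2 = 12
  P[7] = 22 + 2 = 24
  P[8] = 14 + 2 = 16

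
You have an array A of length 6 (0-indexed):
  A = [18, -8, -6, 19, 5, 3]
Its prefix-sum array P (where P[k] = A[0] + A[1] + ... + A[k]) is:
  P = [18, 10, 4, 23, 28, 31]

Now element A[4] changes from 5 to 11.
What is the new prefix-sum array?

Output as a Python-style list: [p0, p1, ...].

Change: A[4] 5 -> 11, delta = 6
P[k] for k < 4: unchanged (A[4] not included)
P[k] for k >= 4: shift by delta = 6
  P[0] = 18 + 0 = 18
  P[1] = 10 + 0 = 10
  P[2] = 4 + 0 = 4
  P[3] = 23 + 0 = 23
  P[4] = 28 + 6 = 34
  P[5] = 31 + 6 = 37

Answer: [18, 10, 4, 23, 34, 37]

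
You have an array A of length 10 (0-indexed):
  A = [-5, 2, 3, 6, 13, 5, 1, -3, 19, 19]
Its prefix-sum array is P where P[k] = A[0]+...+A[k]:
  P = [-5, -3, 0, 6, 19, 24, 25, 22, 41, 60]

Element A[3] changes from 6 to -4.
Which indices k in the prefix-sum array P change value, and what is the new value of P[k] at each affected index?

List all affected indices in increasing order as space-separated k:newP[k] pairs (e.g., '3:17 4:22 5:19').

Answer: 3:-4 4:9 5:14 6:15 7:12 8:31 9:50

Derivation:
P[k] = A[0] + ... + A[k]
P[k] includes A[3] iff k >= 3
Affected indices: 3, 4, ..., 9; delta = -10
  P[3]: 6 + -10 = -4
  P[4]: 19 + -10 = 9
  P[5]: 24 + -10 = 14
  P[6]: 25 + -10 = 15
  P[7]: 22 + -10 = 12
  P[8]: 41 + -10 = 31
  P[9]: 60 + -10 = 50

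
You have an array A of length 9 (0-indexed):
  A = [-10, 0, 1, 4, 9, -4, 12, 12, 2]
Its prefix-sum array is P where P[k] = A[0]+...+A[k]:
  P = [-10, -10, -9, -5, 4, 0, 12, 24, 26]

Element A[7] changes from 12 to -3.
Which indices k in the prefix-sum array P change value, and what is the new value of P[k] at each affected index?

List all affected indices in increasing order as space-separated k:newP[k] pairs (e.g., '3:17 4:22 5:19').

P[k] = A[0] + ... + A[k]
P[k] includes A[7] iff k >= 7
Affected indices: 7, 8, ..., 8; delta = -15
  P[7]: 24 + -15 = 9
  P[8]: 26 + -15 = 11

Answer: 7:9 8:11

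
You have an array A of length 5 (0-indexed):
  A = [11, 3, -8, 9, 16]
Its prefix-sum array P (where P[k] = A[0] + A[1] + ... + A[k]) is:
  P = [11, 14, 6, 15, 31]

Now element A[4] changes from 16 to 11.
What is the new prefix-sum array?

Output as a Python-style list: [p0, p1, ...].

Change: A[4] 16 -> 11, delta = -5
P[k] for k < 4: unchanged (A[4] not included)
P[k] for k >= 4: shift by delta = -5
  P[0] = 11 + 0 = 11
  P[1] = 14 + 0 = 14
  P[2] = 6 + 0 = 6
  P[3] = 15 + 0 = 15
  P[4] = 31 + -5 = 26

Answer: [11, 14, 6, 15, 26]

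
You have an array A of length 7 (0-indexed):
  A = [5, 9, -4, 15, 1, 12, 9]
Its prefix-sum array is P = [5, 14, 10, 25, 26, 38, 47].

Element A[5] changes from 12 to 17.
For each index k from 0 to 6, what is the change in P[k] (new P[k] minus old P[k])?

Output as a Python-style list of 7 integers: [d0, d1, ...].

Answer: [0, 0, 0, 0, 0, 5, 5]

Derivation:
Element change: A[5] 12 -> 17, delta = 5
For k < 5: P[k] unchanged, delta_P[k] = 0
For k >= 5: P[k] shifts by exactly 5
Delta array: [0, 0, 0, 0, 0, 5, 5]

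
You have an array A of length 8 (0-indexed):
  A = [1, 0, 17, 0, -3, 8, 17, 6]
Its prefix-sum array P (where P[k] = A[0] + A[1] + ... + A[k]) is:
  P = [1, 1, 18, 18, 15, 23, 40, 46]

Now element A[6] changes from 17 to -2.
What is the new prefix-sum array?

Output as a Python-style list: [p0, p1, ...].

Answer: [1, 1, 18, 18, 15, 23, 21, 27]

Derivation:
Change: A[6] 17 -> -2, delta = -19
P[k] for k < 6: unchanged (A[6] not included)
P[k] for k >= 6: shift by delta = -19
  P[0] = 1 + 0 = 1
  P[1] = 1 + 0 = 1
  P[2] = 18 + 0 = 18
  P[3] = 18 + 0 = 18
  P[4] = 15 + 0 = 15
  P[5] = 23 + 0 = 23
  P[6] = 40 + -19 = 21
  P[7] = 46 + -19 = 27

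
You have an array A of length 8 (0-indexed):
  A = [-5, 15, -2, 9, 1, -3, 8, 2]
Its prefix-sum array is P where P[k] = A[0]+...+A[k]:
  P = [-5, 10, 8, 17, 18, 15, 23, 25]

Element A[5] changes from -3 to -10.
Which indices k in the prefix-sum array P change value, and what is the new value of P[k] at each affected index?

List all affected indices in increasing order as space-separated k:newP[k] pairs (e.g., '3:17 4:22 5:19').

Answer: 5:8 6:16 7:18

Derivation:
P[k] = A[0] + ... + A[k]
P[k] includes A[5] iff k >= 5
Affected indices: 5, 6, ..., 7; delta = -7
  P[5]: 15 + -7 = 8
  P[6]: 23 + -7 = 16
  P[7]: 25 + -7 = 18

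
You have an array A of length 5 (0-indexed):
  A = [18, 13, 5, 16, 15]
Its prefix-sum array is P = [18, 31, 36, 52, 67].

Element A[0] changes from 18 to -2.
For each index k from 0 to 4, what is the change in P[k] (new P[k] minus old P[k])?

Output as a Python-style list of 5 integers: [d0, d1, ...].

Element change: A[0] 18 -> -2, delta = -20
For k < 0: P[k] unchanged, delta_P[k] = 0
For k >= 0: P[k] shifts by exactly -20
Delta array: [-20, -20, -20, -20, -20]

Answer: [-20, -20, -20, -20, -20]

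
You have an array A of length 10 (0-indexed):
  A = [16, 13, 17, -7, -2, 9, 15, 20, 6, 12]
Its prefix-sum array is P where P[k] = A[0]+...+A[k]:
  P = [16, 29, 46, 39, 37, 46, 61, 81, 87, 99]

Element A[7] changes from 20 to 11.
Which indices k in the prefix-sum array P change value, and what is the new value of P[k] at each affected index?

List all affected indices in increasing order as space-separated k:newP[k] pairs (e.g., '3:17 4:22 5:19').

P[k] = A[0] + ... + A[k]
P[k] includes A[7] iff k >= 7
Affected indices: 7, 8, ..., 9; delta = -9
  P[7]: 81 + -9 = 72
  P[8]: 87 + -9 = 78
  P[9]: 99 + -9 = 90

Answer: 7:72 8:78 9:90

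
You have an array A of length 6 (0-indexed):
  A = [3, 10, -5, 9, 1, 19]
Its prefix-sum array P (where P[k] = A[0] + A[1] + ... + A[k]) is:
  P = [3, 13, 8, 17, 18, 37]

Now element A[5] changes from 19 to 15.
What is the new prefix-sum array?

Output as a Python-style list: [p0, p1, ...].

Change: A[5] 19 -> 15, delta = -4
P[k] for k < 5: unchanged (A[5] not included)
P[k] for k >= 5: shift by delta = -4
  P[0] = 3 + 0 = 3
  P[1] = 13 + 0 = 13
  P[2] = 8 + 0 = 8
  P[3] = 17 + 0 = 17
  P[4] = 18 + 0 = 18
  P[5] = 37 + -4 = 33

Answer: [3, 13, 8, 17, 18, 33]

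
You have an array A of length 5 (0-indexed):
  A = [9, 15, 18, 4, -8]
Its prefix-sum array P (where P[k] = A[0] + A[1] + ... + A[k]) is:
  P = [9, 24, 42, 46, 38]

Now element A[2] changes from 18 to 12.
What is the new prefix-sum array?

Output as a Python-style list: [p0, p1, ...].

Change: A[2] 18 -> 12, delta = -6
P[k] for k < 2: unchanged (A[2] not included)
P[k] for k >= 2: shift by delta = -6
  P[0] = 9 + 0 = 9
  P[1] = 24 + 0 = 24
  P[2] = 42 + -6 = 36
  P[3] = 46 + -6 = 40
  P[4] = 38 + -6 = 32

Answer: [9, 24, 36, 40, 32]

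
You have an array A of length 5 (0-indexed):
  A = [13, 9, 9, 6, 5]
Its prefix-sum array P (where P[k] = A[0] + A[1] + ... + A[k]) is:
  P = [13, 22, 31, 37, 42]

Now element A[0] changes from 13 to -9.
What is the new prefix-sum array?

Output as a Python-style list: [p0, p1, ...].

Answer: [-9, 0, 9, 15, 20]

Derivation:
Change: A[0] 13 -> -9, delta = -22
P[k] for k < 0: unchanged (A[0] not included)
P[k] for k >= 0: shift by delta = -22
  P[0] = 13 + -22 = -9
  P[1] = 22 + -22 = 0
  P[2] = 31 + -22 = 9
  P[3] = 37 + -22 = 15
  P[4] = 42 + -22 = 20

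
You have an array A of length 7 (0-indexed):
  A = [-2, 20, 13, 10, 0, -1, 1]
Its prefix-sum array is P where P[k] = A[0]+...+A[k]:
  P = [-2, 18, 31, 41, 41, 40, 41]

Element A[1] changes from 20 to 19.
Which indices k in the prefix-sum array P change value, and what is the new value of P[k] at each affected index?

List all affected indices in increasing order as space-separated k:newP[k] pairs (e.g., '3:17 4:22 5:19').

Answer: 1:17 2:30 3:40 4:40 5:39 6:40

Derivation:
P[k] = A[0] + ... + A[k]
P[k] includes A[1] iff k >= 1
Affected indices: 1, 2, ..., 6; delta = -1
  P[1]: 18 + -1 = 17
  P[2]: 31 + -1 = 30
  P[3]: 41 + -1 = 40
  P[4]: 41 + -1 = 40
  P[5]: 40 + -1 = 39
  P[6]: 41 + -1 = 40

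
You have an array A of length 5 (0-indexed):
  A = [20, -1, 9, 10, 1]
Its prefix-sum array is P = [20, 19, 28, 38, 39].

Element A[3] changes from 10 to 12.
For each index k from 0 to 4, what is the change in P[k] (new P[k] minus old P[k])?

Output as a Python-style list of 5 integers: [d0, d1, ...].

Answer: [0, 0, 0, 2, 2]

Derivation:
Element change: A[3] 10 -> 12, delta = 2
For k < 3: P[k] unchanged, delta_P[k] = 0
For k >= 3: P[k] shifts by exactly 2
Delta array: [0, 0, 0, 2, 2]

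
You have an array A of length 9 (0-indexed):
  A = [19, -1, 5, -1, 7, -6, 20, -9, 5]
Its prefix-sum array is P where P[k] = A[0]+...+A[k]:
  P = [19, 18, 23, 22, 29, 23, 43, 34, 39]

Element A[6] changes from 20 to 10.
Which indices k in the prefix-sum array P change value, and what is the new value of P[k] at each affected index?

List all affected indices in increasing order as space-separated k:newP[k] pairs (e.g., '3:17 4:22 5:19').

Answer: 6:33 7:24 8:29

Derivation:
P[k] = A[0] + ... + A[k]
P[k] includes A[6] iff k >= 6
Affected indices: 6, 7, ..., 8; delta = -10
  P[6]: 43 + -10 = 33
  P[7]: 34 + -10 = 24
  P[8]: 39 + -10 = 29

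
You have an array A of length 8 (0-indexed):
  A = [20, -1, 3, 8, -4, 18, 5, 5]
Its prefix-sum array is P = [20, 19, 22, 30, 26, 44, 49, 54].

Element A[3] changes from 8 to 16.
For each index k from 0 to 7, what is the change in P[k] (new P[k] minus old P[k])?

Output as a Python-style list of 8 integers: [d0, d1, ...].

Element change: A[3] 8 -> 16, delta = 8
For k < 3: P[k] unchanged, delta_P[k] = 0
For k >= 3: P[k] shifts by exactly 8
Delta array: [0, 0, 0, 8, 8, 8, 8, 8]

Answer: [0, 0, 0, 8, 8, 8, 8, 8]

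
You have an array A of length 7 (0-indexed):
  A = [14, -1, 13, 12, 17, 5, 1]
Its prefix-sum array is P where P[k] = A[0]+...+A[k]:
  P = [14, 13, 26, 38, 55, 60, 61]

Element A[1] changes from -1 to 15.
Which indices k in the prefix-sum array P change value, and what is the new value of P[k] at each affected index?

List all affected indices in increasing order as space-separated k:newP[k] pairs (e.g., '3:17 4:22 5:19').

Answer: 1:29 2:42 3:54 4:71 5:76 6:77

Derivation:
P[k] = A[0] + ... + A[k]
P[k] includes A[1] iff k >= 1
Affected indices: 1, 2, ..., 6; delta = 16
  P[1]: 13 + 16 = 29
  P[2]: 26 + 16 = 42
  P[3]: 38 + 16 = 54
  P[4]: 55 + 16 = 71
  P[5]: 60 + 16 = 76
  P[6]: 61 + 16 = 77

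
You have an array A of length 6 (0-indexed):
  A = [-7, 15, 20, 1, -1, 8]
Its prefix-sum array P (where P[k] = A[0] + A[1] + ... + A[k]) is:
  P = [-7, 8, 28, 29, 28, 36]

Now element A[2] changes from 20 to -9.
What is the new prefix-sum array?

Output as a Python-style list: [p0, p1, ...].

Change: A[2] 20 -> -9, delta = -29
P[k] for k < 2: unchanged (A[2] not included)
P[k] for k >= 2: shift by delta = -29
  P[0] = -7 + 0 = -7
  P[1] = 8 + 0 = 8
  P[2] = 28 + -29 = -1
  P[3] = 29 + -29 = 0
  P[4] = 28 + -29 = -1
  P[5] = 36 + -29 = 7

Answer: [-7, 8, -1, 0, -1, 7]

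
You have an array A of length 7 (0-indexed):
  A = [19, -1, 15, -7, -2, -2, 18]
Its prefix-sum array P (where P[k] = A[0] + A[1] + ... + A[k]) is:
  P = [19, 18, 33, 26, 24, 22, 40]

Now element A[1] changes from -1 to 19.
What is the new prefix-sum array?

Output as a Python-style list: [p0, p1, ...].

Change: A[1] -1 -> 19, delta = 20
P[k] for k < 1: unchanged (A[1] not included)
P[k] for k >= 1: shift by delta = 20
  P[0] = 19 + 0 = 19
  P[1] = 18 + 20 = 38
  P[2] = 33 + 20 = 53
  P[3] = 26 + 20 = 46
  P[4] = 24 + 20 = 44
  P[5] = 22 + 20 = 42
  P[6] = 40 + 20 = 60

Answer: [19, 38, 53, 46, 44, 42, 60]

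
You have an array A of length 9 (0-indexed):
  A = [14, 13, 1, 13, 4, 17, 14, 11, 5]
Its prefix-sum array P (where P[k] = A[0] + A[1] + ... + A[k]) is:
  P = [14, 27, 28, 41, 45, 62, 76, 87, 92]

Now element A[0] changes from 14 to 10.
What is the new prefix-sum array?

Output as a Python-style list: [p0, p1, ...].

Change: A[0] 14 -> 10, delta = -4
P[k] for k < 0: unchanged (A[0] not included)
P[k] for k >= 0: shift by delta = -4
  P[0] = 14 + -4 = 10
  P[1] = 27 + -4 = 23
  P[2] = 28 + -4 = 24
  P[3] = 41 + -4 = 37
  P[4] = 45 + -4 = 41
  P[5] = 62 + -4 = 58
  P[6] = 76 + -4 = 72
  P[7] = 87 + -4 = 83
  P[8] = 92 + -4 = 88

Answer: [10, 23, 24, 37, 41, 58, 72, 83, 88]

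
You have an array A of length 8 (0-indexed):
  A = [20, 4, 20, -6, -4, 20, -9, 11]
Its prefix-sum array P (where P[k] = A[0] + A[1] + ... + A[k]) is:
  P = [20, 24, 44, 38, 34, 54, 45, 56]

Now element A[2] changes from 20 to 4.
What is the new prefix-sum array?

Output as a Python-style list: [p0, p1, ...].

Change: A[2] 20 -> 4, delta = -16
P[k] for k < 2: unchanged (A[2] not included)
P[k] for k >= 2: shift by delta = -16
  P[0] = 20 + 0 = 20
  P[1] = 24 + 0 = 24
  P[2] = 44 + -16 = 28
  P[3] = 38 + -16 = 22
  P[4] = 34 + -16 = 18
  P[5] = 54 + -16 = 38
  P[6] = 45 + -16 = 29
  P[7] = 56 + -16 = 40

Answer: [20, 24, 28, 22, 18, 38, 29, 40]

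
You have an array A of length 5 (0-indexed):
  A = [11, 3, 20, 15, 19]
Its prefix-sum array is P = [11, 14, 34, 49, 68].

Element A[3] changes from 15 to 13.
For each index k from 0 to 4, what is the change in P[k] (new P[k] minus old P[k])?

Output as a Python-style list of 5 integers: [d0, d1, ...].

Answer: [0, 0, 0, -2, -2]

Derivation:
Element change: A[3] 15 -> 13, delta = -2
For k < 3: P[k] unchanged, delta_P[k] = 0
For k >= 3: P[k] shifts by exactly -2
Delta array: [0, 0, 0, -2, -2]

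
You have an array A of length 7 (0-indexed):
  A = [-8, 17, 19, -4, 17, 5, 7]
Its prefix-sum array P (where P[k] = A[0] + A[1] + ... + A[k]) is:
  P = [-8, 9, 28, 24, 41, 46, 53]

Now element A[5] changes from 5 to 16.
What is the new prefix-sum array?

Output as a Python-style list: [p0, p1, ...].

Change: A[5] 5 -> 16, delta = 11
P[k] for k < 5: unchanged (A[5] not included)
P[k] for k >= 5: shift by delta = 11
  P[0] = -8 + 0 = -8
  P[1] = 9 + 0 = 9
  P[2] = 28 + 0 = 28
  P[3] = 24 + 0 = 24
  P[4] = 41 + 0 = 41
  P[5] = 46 + 11 = 57
  P[6] = 53 + 11 = 64

Answer: [-8, 9, 28, 24, 41, 57, 64]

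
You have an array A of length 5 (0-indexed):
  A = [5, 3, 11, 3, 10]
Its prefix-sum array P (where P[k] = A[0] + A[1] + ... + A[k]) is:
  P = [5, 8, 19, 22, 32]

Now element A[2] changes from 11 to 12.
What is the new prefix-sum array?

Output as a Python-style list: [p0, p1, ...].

Answer: [5, 8, 20, 23, 33]

Derivation:
Change: A[2] 11 -> 12, delta = 1
P[k] for k < 2: unchanged (A[2] not included)
P[k] for k >= 2: shift by delta = 1
  P[0] = 5 + 0 = 5
  P[1] = 8 + 0 = 8
  P[2] = 19 + 1 = 20
  P[3] = 22 + 1 = 23
  P[4] = 32 + 1 = 33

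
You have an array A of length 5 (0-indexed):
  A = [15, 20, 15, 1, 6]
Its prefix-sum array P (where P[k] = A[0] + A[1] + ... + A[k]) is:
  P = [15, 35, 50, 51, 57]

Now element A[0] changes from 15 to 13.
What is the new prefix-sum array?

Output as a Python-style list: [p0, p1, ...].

Change: A[0] 15 -> 13, delta = -2
P[k] for k < 0: unchanged (A[0] not included)
P[k] for k >= 0: shift by delta = -2
  P[0] = 15 + -2 = 13
  P[1] = 35 + -2 = 33
  P[2] = 50 + -2 = 48
  P[3] = 51 + -2 = 49
  P[4] = 57 + -2 = 55

Answer: [13, 33, 48, 49, 55]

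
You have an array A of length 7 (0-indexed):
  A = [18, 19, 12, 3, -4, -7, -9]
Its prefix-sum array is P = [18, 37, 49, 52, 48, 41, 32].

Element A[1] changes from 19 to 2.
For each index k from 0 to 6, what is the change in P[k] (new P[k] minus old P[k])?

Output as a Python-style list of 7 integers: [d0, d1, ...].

Answer: [0, -17, -17, -17, -17, -17, -17]

Derivation:
Element change: A[1] 19 -> 2, delta = -17
For k < 1: P[k] unchanged, delta_P[k] = 0
For k >= 1: P[k] shifts by exactly -17
Delta array: [0, -17, -17, -17, -17, -17, -17]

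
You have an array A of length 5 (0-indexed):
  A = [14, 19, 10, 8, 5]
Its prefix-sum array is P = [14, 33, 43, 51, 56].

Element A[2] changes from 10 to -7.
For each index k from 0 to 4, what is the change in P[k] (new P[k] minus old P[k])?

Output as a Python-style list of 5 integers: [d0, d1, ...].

Element change: A[2] 10 -> -7, delta = -17
For k < 2: P[k] unchanged, delta_P[k] = 0
For k >= 2: P[k] shifts by exactly -17
Delta array: [0, 0, -17, -17, -17]

Answer: [0, 0, -17, -17, -17]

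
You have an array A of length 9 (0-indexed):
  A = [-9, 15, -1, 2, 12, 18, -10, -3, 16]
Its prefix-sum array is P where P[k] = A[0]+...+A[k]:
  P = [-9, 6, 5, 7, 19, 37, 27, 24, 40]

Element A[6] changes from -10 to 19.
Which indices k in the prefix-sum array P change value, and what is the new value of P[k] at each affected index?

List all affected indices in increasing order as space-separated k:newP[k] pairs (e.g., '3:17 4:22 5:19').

Answer: 6:56 7:53 8:69

Derivation:
P[k] = A[0] + ... + A[k]
P[k] includes A[6] iff k >= 6
Affected indices: 6, 7, ..., 8; delta = 29
  P[6]: 27 + 29 = 56
  P[7]: 24 + 29 = 53
  P[8]: 40 + 29 = 69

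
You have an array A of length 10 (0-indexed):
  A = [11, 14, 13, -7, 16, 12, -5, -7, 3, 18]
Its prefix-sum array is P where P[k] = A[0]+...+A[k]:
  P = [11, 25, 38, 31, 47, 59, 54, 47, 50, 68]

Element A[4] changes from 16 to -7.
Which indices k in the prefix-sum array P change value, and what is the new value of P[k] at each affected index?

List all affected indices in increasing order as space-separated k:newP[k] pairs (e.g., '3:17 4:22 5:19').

P[k] = A[0] + ... + A[k]
P[k] includes A[4] iff k >= 4
Affected indices: 4, 5, ..., 9; delta = -23
  P[4]: 47 + -23 = 24
  P[5]: 59 + -23 = 36
  P[6]: 54 + -23 = 31
  P[7]: 47 + -23 = 24
  P[8]: 50 + -23 = 27
  P[9]: 68 + -23 = 45

Answer: 4:24 5:36 6:31 7:24 8:27 9:45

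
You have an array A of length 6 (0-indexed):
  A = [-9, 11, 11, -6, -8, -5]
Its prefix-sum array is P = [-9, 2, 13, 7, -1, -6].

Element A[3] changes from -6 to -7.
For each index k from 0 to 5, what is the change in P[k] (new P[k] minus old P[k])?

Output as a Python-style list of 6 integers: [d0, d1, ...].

Answer: [0, 0, 0, -1, -1, -1]

Derivation:
Element change: A[3] -6 -> -7, delta = -1
For k < 3: P[k] unchanged, delta_P[k] = 0
For k >= 3: P[k] shifts by exactly -1
Delta array: [0, 0, 0, -1, -1, -1]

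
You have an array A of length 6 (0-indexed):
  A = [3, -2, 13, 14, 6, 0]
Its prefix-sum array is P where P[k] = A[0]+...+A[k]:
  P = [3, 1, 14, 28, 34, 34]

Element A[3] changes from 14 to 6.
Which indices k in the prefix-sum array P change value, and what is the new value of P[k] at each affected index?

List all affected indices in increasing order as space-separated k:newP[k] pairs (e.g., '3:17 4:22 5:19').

P[k] = A[0] + ... + A[k]
P[k] includes A[3] iff k >= 3
Affected indices: 3, 4, ..., 5; delta = -8
  P[3]: 28 + -8 = 20
  P[4]: 34 + -8 = 26
  P[5]: 34 + -8 = 26

Answer: 3:20 4:26 5:26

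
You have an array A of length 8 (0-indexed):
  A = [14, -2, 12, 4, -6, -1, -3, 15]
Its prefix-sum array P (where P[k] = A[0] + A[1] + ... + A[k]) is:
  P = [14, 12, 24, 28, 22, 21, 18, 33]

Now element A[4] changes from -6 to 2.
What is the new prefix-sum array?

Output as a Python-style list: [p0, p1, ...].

Change: A[4] -6 -> 2, delta = 8
P[k] for k < 4: unchanged (A[4] not included)
P[k] for k >= 4: shift by delta = 8
  P[0] = 14 + 0 = 14
  P[1] = 12 + 0 = 12
  P[2] = 24 + 0 = 24
  P[3] = 28 + 0 = 28
  P[4] = 22 + 8 = 30
  P[5] = 21 + 8 = 29
  P[6] = 18 + 8 = 26
  P[7] = 33 + 8 = 41

Answer: [14, 12, 24, 28, 30, 29, 26, 41]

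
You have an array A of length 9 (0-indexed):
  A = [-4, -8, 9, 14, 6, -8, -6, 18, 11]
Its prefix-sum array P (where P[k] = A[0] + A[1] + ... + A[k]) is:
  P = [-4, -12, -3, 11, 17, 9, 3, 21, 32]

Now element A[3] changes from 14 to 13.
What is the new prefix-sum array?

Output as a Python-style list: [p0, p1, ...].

Answer: [-4, -12, -3, 10, 16, 8, 2, 20, 31]

Derivation:
Change: A[3] 14 -> 13, delta = -1
P[k] for k < 3: unchanged (A[3] not included)
P[k] for k >= 3: shift by delta = -1
  P[0] = -4 + 0 = -4
  P[1] = -12 + 0 = -12
  P[2] = -3 + 0 = -3
  P[3] = 11 + -1 = 10
  P[4] = 17 + -1 = 16
  P[5] = 9 + -1 = 8
  P[6] = 3 + -1 = 2
  P[7] = 21 + -1 = 20
  P[8] = 32 + -1 = 31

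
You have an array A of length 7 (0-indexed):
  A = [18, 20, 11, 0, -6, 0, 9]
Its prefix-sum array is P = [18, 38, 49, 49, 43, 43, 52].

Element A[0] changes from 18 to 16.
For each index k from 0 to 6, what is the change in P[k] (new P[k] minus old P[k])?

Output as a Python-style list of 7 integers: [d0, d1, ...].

Element change: A[0] 18 -> 16, delta = -2
For k < 0: P[k] unchanged, delta_P[k] = 0
For k >= 0: P[k] shifts by exactly -2
Delta array: [-2, -2, -2, -2, -2, -2, -2]

Answer: [-2, -2, -2, -2, -2, -2, -2]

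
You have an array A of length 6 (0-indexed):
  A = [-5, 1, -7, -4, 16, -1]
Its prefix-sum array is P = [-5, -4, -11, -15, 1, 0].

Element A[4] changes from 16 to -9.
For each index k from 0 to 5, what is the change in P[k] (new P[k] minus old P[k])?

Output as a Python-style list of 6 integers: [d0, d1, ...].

Answer: [0, 0, 0, 0, -25, -25]

Derivation:
Element change: A[4] 16 -> -9, delta = -25
For k < 4: P[k] unchanged, delta_P[k] = 0
For k >= 4: P[k] shifts by exactly -25
Delta array: [0, 0, 0, 0, -25, -25]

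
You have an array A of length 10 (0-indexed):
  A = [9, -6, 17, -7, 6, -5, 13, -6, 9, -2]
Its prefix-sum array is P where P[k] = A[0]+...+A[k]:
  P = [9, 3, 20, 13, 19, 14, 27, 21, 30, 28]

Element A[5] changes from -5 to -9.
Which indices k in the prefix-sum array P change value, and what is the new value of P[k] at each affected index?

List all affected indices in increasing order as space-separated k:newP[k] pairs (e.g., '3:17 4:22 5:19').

Answer: 5:10 6:23 7:17 8:26 9:24

Derivation:
P[k] = A[0] + ... + A[k]
P[k] includes A[5] iff k >= 5
Affected indices: 5, 6, ..., 9; delta = -4
  P[5]: 14 + -4 = 10
  P[6]: 27 + -4 = 23
  P[7]: 21 + -4 = 17
  P[8]: 30 + -4 = 26
  P[9]: 28 + -4 = 24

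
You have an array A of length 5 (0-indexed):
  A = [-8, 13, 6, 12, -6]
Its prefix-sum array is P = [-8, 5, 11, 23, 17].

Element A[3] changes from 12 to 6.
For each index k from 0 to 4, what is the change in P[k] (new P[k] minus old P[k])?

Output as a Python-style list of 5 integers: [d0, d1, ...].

Element change: A[3] 12 -> 6, delta = -6
For k < 3: P[k] unchanged, delta_P[k] = 0
For k >= 3: P[k] shifts by exactly -6
Delta array: [0, 0, 0, -6, -6]

Answer: [0, 0, 0, -6, -6]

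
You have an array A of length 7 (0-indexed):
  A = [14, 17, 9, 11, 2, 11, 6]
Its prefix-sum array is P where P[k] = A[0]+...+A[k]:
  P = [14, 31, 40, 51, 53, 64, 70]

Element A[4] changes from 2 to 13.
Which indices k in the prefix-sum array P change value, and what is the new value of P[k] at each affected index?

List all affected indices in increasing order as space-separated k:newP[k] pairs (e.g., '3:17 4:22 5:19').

P[k] = A[0] + ... + A[k]
P[k] includes A[4] iff k >= 4
Affected indices: 4, 5, ..., 6; delta = 11
  P[4]: 53 + 11 = 64
  P[5]: 64 + 11 = 75
  P[6]: 70 + 11 = 81

Answer: 4:64 5:75 6:81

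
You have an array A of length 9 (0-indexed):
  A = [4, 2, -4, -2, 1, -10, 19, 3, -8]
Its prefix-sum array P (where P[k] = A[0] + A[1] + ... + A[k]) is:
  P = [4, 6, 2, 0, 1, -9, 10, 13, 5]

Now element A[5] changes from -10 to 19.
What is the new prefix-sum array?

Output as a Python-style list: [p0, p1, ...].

Answer: [4, 6, 2, 0, 1, 20, 39, 42, 34]

Derivation:
Change: A[5] -10 -> 19, delta = 29
P[k] for k < 5: unchanged (A[5] not included)
P[k] for k >= 5: shift by delta = 29
  P[0] = 4 + 0 = 4
  P[1] = 6 + 0 = 6
  P[2] = 2 + 0 = 2
  P[3] = 0 + 0 = 0
  P[4] = 1 + 0 = 1
  P[5] = -9 + 29 = 20
  P[6] = 10 + 29 = 39
  P[7] = 13 + 29 = 42
  P[8] = 5 + 29 = 34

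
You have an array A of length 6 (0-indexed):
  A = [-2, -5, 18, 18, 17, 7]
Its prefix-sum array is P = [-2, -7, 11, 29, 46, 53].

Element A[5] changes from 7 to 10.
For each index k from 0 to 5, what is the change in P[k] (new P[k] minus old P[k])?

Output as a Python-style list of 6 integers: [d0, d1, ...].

Element change: A[5] 7 -> 10, delta = 3
For k < 5: P[k] unchanged, delta_P[k] = 0
For k >= 5: P[k] shifts by exactly 3
Delta array: [0, 0, 0, 0, 0, 3]

Answer: [0, 0, 0, 0, 0, 3]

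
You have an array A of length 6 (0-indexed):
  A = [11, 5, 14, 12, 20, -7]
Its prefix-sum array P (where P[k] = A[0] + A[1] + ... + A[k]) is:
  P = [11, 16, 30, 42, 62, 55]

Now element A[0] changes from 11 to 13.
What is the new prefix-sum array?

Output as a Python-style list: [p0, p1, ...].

Change: A[0] 11 -> 13, delta = 2
P[k] for k < 0: unchanged (A[0] not included)
P[k] for k >= 0: shift by delta = 2
  P[0] = 11 + 2 = 13
  P[1] = 16 + 2 = 18
  P[2] = 30 + 2 = 32
  P[3] = 42 + 2 = 44
  P[4] = 62 + 2 = 64
  P[5] = 55 + 2 = 57

Answer: [13, 18, 32, 44, 64, 57]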